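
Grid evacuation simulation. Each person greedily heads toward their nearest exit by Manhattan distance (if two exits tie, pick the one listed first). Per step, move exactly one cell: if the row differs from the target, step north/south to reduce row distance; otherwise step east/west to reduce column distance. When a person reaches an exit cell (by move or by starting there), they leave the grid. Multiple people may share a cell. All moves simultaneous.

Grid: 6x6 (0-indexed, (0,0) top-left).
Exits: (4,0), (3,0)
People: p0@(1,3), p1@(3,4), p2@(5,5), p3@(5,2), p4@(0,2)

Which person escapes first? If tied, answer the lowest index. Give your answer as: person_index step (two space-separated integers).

Answer: 3 3

Derivation:
Step 1: p0:(1,3)->(2,3) | p1:(3,4)->(3,3) | p2:(5,5)->(4,5) | p3:(5,2)->(4,2) | p4:(0,2)->(1,2)
Step 2: p0:(2,3)->(3,3) | p1:(3,3)->(3,2) | p2:(4,5)->(4,4) | p3:(4,2)->(4,1) | p4:(1,2)->(2,2)
Step 3: p0:(3,3)->(3,2) | p1:(3,2)->(3,1) | p2:(4,4)->(4,3) | p3:(4,1)->(4,0)->EXIT | p4:(2,2)->(3,2)
Step 4: p0:(3,2)->(3,1) | p1:(3,1)->(3,0)->EXIT | p2:(4,3)->(4,2) | p3:escaped | p4:(3,2)->(3,1)
Step 5: p0:(3,1)->(3,0)->EXIT | p1:escaped | p2:(4,2)->(4,1) | p3:escaped | p4:(3,1)->(3,0)->EXIT
Step 6: p0:escaped | p1:escaped | p2:(4,1)->(4,0)->EXIT | p3:escaped | p4:escaped
Exit steps: [5, 4, 6, 3, 5]
First to escape: p3 at step 3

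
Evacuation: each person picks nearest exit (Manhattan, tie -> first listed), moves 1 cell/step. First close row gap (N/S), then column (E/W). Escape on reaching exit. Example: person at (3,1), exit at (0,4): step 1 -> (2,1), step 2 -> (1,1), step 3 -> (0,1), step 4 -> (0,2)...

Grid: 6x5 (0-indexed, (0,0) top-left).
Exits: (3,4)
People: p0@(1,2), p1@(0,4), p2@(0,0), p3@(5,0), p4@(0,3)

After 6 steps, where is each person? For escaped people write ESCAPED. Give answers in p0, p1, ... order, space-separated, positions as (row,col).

Step 1: p0:(1,2)->(2,2) | p1:(0,4)->(1,4) | p2:(0,0)->(1,0) | p3:(5,0)->(4,0) | p4:(0,3)->(1,3)
Step 2: p0:(2,2)->(3,2) | p1:(1,4)->(2,4) | p2:(1,0)->(2,0) | p3:(4,0)->(3,0) | p4:(1,3)->(2,3)
Step 3: p0:(3,2)->(3,3) | p1:(2,4)->(3,4)->EXIT | p2:(2,0)->(3,0) | p3:(3,0)->(3,1) | p4:(2,3)->(3,3)
Step 4: p0:(3,3)->(3,4)->EXIT | p1:escaped | p2:(3,0)->(3,1) | p3:(3,1)->(3,2) | p4:(3,3)->(3,4)->EXIT
Step 5: p0:escaped | p1:escaped | p2:(3,1)->(3,2) | p3:(3,2)->(3,3) | p4:escaped
Step 6: p0:escaped | p1:escaped | p2:(3,2)->(3,3) | p3:(3,3)->(3,4)->EXIT | p4:escaped

ESCAPED ESCAPED (3,3) ESCAPED ESCAPED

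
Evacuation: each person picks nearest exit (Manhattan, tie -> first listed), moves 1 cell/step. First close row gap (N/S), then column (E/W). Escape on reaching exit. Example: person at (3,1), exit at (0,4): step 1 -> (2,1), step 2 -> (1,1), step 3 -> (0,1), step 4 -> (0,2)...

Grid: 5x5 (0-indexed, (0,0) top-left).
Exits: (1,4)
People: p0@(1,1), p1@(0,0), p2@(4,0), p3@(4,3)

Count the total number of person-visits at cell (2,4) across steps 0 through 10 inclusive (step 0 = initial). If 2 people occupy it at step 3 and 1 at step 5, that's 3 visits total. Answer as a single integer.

Step 0: p0@(1,1) p1@(0,0) p2@(4,0) p3@(4,3) -> at (2,4): 0 [-], cum=0
Step 1: p0@(1,2) p1@(1,0) p2@(3,0) p3@(3,3) -> at (2,4): 0 [-], cum=0
Step 2: p0@(1,3) p1@(1,1) p2@(2,0) p3@(2,3) -> at (2,4): 0 [-], cum=0
Step 3: p0@ESC p1@(1,2) p2@(1,0) p3@(1,3) -> at (2,4): 0 [-], cum=0
Step 4: p0@ESC p1@(1,3) p2@(1,1) p3@ESC -> at (2,4): 0 [-], cum=0
Step 5: p0@ESC p1@ESC p2@(1,2) p3@ESC -> at (2,4): 0 [-], cum=0
Step 6: p0@ESC p1@ESC p2@(1,3) p3@ESC -> at (2,4): 0 [-], cum=0
Step 7: p0@ESC p1@ESC p2@ESC p3@ESC -> at (2,4): 0 [-], cum=0
Total visits = 0

Answer: 0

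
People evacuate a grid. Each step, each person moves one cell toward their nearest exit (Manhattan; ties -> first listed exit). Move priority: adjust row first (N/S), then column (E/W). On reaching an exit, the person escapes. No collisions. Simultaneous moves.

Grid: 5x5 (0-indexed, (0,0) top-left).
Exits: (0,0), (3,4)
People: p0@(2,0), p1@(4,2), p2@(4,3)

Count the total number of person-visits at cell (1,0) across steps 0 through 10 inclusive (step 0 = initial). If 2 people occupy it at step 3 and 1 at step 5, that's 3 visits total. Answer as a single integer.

Step 0: p0@(2,0) p1@(4,2) p2@(4,3) -> at (1,0): 0 [-], cum=0
Step 1: p0@(1,0) p1@(3,2) p2@(3,3) -> at (1,0): 1 [p0], cum=1
Step 2: p0@ESC p1@(3,3) p2@ESC -> at (1,0): 0 [-], cum=1
Step 3: p0@ESC p1@ESC p2@ESC -> at (1,0): 0 [-], cum=1
Total visits = 1

Answer: 1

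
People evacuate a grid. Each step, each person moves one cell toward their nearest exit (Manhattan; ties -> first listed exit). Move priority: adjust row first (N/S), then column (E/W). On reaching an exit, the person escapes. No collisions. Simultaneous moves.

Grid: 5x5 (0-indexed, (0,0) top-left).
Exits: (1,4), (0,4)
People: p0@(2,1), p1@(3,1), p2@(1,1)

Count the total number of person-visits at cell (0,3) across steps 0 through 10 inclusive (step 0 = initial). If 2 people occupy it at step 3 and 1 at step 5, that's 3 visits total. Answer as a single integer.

Step 0: p0@(2,1) p1@(3,1) p2@(1,1) -> at (0,3): 0 [-], cum=0
Step 1: p0@(1,1) p1@(2,1) p2@(1,2) -> at (0,3): 0 [-], cum=0
Step 2: p0@(1,2) p1@(1,1) p2@(1,3) -> at (0,3): 0 [-], cum=0
Step 3: p0@(1,3) p1@(1,2) p2@ESC -> at (0,3): 0 [-], cum=0
Step 4: p0@ESC p1@(1,3) p2@ESC -> at (0,3): 0 [-], cum=0
Step 5: p0@ESC p1@ESC p2@ESC -> at (0,3): 0 [-], cum=0
Total visits = 0

Answer: 0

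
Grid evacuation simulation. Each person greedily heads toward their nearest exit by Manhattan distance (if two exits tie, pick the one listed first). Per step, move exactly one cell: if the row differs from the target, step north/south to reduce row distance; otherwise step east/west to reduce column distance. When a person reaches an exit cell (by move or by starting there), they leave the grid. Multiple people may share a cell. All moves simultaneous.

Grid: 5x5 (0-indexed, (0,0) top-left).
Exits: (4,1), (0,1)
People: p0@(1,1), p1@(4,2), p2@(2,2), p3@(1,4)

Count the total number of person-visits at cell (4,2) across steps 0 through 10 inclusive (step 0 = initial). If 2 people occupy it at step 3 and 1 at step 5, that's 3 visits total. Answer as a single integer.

Step 0: p0@(1,1) p1@(4,2) p2@(2,2) p3@(1,4) -> at (4,2): 1 [p1], cum=1
Step 1: p0@ESC p1@ESC p2@(3,2) p3@(0,4) -> at (4,2): 0 [-], cum=1
Step 2: p0@ESC p1@ESC p2@(4,2) p3@(0,3) -> at (4,2): 1 [p2], cum=2
Step 3: p0@ESC p1@ESC p2@ESC p3@(0,2) -> at (4,2): 0 [-], cum=2
Step 4: p0@ESC p1@ESC p2@ESC p3@ESC -> at (4,2): 0 [-], cum=2
Total visits = 2

Answer: 2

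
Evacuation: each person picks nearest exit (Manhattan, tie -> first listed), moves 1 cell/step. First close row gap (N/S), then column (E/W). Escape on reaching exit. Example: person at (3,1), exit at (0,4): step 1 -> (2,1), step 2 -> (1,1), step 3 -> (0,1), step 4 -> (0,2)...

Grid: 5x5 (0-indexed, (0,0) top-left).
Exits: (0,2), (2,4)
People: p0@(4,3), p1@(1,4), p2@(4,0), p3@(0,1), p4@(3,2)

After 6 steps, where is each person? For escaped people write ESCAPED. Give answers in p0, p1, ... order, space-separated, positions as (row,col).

Step 1: p0:(4,3)->(3,3) | p1:(1,4)->(2,4)->EXIT | p2:(4,0)->(3,0) | p3:(0,1)->(0,2)->EXIT | p4:(3,2)->(2,2)
Step 2: p0:(3,3)->(2,3) | p1:escaped | p2:(3,0)->(2,0) | p3:escaped | p4:(2,2)->(1,2)
Step 3: p0:(2,3)->(2,4)->EXIT | p1:escaped | p2:(2,0)->(1,0) | p3:escaped | p4:(1,2)->(0,2)->EXIT
Step 4: p0:escaped | p1:escaped | p2:(1,0)->(0,0) | p3:escaped | p4:escaped
Step 5: p0:escaped | p1:escaped | p2:(0,0)->(0,1) | p3:escaped | p4:escaped
Step 6: p0:escaped | p1:escaped | p2:(0,1)->(0,2)->EXIT | p3:escaped | p4:escaped

ESCAPED ESCAPED ESCAPED ESCAPED ESCAPED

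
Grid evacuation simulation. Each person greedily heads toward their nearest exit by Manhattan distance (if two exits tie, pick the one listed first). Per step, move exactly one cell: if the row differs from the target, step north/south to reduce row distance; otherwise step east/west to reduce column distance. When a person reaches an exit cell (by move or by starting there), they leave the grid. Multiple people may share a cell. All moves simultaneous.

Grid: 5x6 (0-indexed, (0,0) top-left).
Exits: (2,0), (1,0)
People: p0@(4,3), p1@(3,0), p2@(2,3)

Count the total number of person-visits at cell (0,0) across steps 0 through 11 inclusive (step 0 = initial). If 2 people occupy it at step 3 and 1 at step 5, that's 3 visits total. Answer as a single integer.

Answer: 0

Derivation:
Step 0: p0@(4,3) p1@(3,0) p2@(2,3) -> at (0,0): 0 [-], cum=0
Step 1: p0@(3,3) p1@ESC p2@(2,2) -> at (0,0): 0 [-], cum=0
Step 2: p0@(2,3) p1@ESC p2@(2,1) -> at (0,0): 0 [-], cum=0
Step 3: p0@(2,2) p1@ESC p2@ESC -> at (0,0): 0 [-], cum=0
Step 4: p0@(2,1) p1@ESC p2@ESC -> at (0,0): 0 [-], cum=0
Step 5: p0@ESC p1@ESC p2@ESC -> at (0,0): 0 [-], cum=0
Total visits = 0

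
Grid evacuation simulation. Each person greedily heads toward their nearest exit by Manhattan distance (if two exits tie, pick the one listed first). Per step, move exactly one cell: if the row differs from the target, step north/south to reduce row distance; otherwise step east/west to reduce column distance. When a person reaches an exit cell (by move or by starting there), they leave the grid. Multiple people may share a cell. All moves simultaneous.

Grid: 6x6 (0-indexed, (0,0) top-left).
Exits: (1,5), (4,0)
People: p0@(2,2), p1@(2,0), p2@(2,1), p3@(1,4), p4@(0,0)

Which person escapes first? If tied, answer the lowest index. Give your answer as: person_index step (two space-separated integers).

Step 1: p0:(2,2)->(1,2) | p1:(2,0)->(3,0) | p2:(2,1)->(3,1) | p3:(1,4)->(1,5)->EXIT | p4:(0,0)->(1,0)
Step 2: p0:(1,2)->(1,3) | p1:(3,0)->(4,0)->EXIT | p2:(3,1)->(4,1) | p3:escaped | p4:(1,0)->(2,0)
Step 3: p0:(1,3)->(1,4) | p1:escaped | p2:(4,1)->(4,0)->EXIT | p3:escaped | p4:(2,0)->(3,0)
Step 4: p0:(1,4)->(1,5)->EXIT | p1:escaped | p2:escaped | p3:escaped | p4:(3,0)->(4,0)->EXIT
Exit steps: [4, 2, 3, 1, 4]
First to escape: p3 at step 1

Answer: 3 1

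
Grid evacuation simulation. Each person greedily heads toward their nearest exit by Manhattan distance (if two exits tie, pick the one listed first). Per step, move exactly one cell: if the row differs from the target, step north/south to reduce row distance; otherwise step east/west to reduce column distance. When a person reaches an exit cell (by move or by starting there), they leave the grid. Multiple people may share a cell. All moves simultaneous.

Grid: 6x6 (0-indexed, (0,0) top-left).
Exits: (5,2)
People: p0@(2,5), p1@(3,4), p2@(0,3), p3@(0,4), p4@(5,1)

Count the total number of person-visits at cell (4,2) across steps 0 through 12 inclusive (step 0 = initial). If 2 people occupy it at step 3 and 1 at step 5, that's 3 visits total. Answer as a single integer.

Answer: 0

Derivation:
Step 0: p0@(2,5) p1@(3,4) p2@(0,3) p3@(0,4) p4@(5,1) -> at (4,2): 0 [-], cum=0
Step 1: p0@(3,5) p1@(4,4) p2@(1,3) p3@(1,4) p4@ESC -> at (4,2): 0 [-], cum=0
Step 2: p0@(4,5) p1@(5,4) p2@(2,3) p3@(2,4) p4@ESC -> at (4,2): 0 [-], cum=0
Step 3: p0@(5,5) p1@(5,3) p2@(3,3) p3@(3,4) p4@ESC -> at (4,2): 0 [-], cum=0
Step 4: p0@(5,4) p1@ESC p2@(4,3) p3@(4,4) p4@ESC -> at (4,2): 0 [-], cum=0
Step 5: p0@(5,3) p1@ESC p2@(5,3) p3@(5,4) p4@ESC -> at (4,2): 0 [-], cum=0
Step 6: p0@ESC p1@ESC p2@ESC p3@(5,3) p4@ESC -> at (4,2): 0 [-], cum=0
Step 7: p0@ESC p1@ESC p2@ESC p3@ESC p4@ESC -> at (4,2): 0 [-], cum=0
Total visits = 0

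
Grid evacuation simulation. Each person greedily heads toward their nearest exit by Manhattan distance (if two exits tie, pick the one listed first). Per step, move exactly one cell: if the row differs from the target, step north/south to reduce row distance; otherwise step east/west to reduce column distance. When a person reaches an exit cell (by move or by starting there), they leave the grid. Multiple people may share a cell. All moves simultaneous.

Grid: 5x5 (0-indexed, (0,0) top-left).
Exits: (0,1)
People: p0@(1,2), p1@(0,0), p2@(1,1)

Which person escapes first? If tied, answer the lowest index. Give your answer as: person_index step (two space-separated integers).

Step 1: p0:(1,2)->(0,2) | p1:(0,0)->(0,1)->EXIT | p2:(1,1)->(0,1)->EXIT
Step 2: p0:(0,2)->(0,1)->EXIT | p1:escaped | p2:escaped
Exit steps: [2, 1, 1]
First to escape: p1 at step 1

Answer: 1 1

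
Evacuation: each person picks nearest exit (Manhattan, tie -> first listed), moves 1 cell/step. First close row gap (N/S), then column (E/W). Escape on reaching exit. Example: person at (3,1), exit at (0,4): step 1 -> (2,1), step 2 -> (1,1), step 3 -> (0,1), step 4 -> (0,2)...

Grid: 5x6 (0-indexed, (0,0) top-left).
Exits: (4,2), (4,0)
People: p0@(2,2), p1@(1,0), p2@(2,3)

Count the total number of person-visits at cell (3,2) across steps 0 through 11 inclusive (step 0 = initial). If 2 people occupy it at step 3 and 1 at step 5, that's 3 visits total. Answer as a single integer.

Step 0: p0@(2,2) p1@(1,0) p2@(2,3) -> at (3,2): 0 [-], cum=0
Step 1: p0@(3,2) p1@(2,0) p2@(3,3) -> at (3,2): 1 [p0], cum=1
Step 2: p0@ESC p1@(3,0) p2@(4,3) -> at (3,2): 0 [-], cum=1
Step 3: p0@ESC p1@ESC p2@ESC -> at (3,2): 0 [-], cum=1
Total visits = 1

Answer: 1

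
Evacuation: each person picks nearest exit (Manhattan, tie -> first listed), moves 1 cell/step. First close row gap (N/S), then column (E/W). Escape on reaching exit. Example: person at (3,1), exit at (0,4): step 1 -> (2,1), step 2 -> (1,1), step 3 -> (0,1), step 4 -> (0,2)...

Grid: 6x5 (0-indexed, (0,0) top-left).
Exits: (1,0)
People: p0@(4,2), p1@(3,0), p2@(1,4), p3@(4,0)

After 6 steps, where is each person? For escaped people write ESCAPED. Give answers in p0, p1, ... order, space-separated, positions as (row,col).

Step 1: p0:(4,2)->(3,2) | p1:(3,0)->(2,0) | p2:(1,4)->(1,3) | p3:(4,0)->(3,0)
Step 2: p0:(3,2)->(2,2) | p1:(2,0)->(1,0)->EXIT | p2:(1,3)->(1,2) | p3:(3,0)->(2,0)
Step 3: p0:(2,2)->(1,2) | p1:escaped | p2:(1,2)->(1,1) | p3:(2,0)->(1,0)->EXIT
Step 4: p0:(1,2)->(1,1) | p1:escaped | p2:(1,1)->(1,0)->EXIT | p3:escaped
Step 5: p0:(1,1)->(1,0)->EXIT | p1:escaped | p2:escaped | p3:escaped

ESCAPED ESCAPED ESCAPED ESCAPED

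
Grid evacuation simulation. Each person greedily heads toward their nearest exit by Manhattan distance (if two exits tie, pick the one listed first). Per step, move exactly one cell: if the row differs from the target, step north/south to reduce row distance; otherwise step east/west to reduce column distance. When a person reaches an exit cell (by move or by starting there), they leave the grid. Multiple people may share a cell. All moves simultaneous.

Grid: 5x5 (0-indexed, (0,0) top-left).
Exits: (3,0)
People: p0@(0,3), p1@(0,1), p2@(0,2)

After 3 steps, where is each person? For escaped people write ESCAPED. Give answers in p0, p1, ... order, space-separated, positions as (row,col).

Step 1: p0:(0,3)->(1,3) | p1:(0,1)->(1,1) | p2:(0,2)->(1,2)
Step 2: p0:(1,3)->(2,3) | p1:(1,1)->(2,1) | p2:(1,2)->(2,2)
Step 3: p0:(2,3)->(3,3) | p1:(2,1)->(3,1) | p2:(2,2)->(3,2)

(3,3) (3,1) (3,2)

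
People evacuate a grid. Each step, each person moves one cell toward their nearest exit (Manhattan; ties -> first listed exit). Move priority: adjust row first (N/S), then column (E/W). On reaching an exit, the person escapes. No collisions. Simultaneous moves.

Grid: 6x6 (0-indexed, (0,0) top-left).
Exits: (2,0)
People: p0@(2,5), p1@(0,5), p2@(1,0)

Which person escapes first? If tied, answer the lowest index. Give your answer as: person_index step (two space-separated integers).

Step 1: p0:(2,5)->(2,4) | p1:(0,5)->(1,5) | p2:(1,0)->(2,0)->EXIT
Step 2: p0:(2,4)->(2,3) | p1:(1,5)->(2,5) | p2:escaped
Step 3: p0:(2,3)->(2,2) | p1:(2,5)->(2,4) | p2:escaped
Step 4: p0:(2,2)->(2,1) | p1:(2,4)->(2,3) | p2:escaped
Step 5: p0:(2,1)->(2,0)->EXIT | p1:(2,3)->(2,2) | p2:escaped
Step 6: p0:escaped | p1:(2,2)->(2,1) | p2:escaped
Step 7: p0:escaped | p1:(2,1)->(2,0)->EXIT | p2:escaped
Exit steps: [5, 7, 1]
First to escape: p2 at step 1

Answer: 2 1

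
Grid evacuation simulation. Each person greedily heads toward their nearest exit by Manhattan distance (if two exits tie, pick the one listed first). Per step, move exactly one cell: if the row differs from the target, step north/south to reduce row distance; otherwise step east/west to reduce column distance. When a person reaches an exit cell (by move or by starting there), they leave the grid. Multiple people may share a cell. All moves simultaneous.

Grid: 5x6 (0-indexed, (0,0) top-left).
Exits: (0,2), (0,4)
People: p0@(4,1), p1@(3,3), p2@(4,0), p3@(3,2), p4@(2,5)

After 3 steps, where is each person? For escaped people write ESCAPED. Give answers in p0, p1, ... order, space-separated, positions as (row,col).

Step 1: p0:(4,1)->(3,1) | p1:(3,3)->(2,3) | p2:(4,0)->(3,0) | p3:(3,2)->(2,2) | p4:(2,5)->(1,5)
Step 2: p0:(3,1)->(2,1) | p1:(2,3)->(1,3) | p2:(3,0)->(2,0) | p3:(2,2)->(1,2) | p4:(1,5)->(0,5)
Step 3: p0:(2,1)->(1,1) | p1:(1,3)->(0,3) | p2:(2,0)->(1,0) | p3:(1,2)->(0,2)->EXIT | p4:(0,5)->(0,4)->EXIT

(1,1) (0,3) (1,0) ESCAPED ESCAPED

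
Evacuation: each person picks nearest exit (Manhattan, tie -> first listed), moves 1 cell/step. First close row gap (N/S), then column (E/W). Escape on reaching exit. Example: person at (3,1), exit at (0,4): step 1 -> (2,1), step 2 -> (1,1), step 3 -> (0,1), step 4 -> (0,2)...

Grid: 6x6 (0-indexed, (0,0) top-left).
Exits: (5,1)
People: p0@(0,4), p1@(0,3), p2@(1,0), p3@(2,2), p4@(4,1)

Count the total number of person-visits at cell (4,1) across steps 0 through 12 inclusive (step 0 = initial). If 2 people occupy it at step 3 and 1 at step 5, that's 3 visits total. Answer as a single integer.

Step 0: p0@(0,4) p1@(0,3) p2@(1,0) p3@(2,2) p4@(4,1) -> at (4,1): 1 [p4], cum=1
Step 1: p0@(1,4) p1@(1,3) p2@(2,0) p3@(3,2) p4@ESC -> at (4,1): 0 [-], cum=1
Step 2: p0@(2,4) p1@(2,3) p2@(3,0) p3@(4,2) p4@ESC -> at (4,1): 0 [-], cum=1
Step 3: p0@(3,4) p1@(3,3) p2@(4,0) p3@(5,2) p4@ESC -> at (4,1): 0 [-], cum=1
Step 4: p0@(4,4) p1@(4,3) p2@(5,0) p3@ESC p4@ESC -> at (4,1): 0 [-], cum=1
Step 5: p0@(5,4) p1@(5,3) p2@ESC p3@ESC p4@ESC -> at (4,1): 0 [-], cum=1
Step 6: p0@(5,3) p1@(5,2) p2@ESC p3@ESC p4@ESC -> at (4,1): 0 [-], cum=1
Step 7: p0@(5,2) p1@ESC p2@ESC p3@ESC p4@ESC -> at (4,1): 0 [-], cum=1
Step 8: p0@ESC p1@ESC p2@ESC p3@ESC p4@ESC -> at (4,1): 0 [-], cum=1
Total visits = 1

Answer: 1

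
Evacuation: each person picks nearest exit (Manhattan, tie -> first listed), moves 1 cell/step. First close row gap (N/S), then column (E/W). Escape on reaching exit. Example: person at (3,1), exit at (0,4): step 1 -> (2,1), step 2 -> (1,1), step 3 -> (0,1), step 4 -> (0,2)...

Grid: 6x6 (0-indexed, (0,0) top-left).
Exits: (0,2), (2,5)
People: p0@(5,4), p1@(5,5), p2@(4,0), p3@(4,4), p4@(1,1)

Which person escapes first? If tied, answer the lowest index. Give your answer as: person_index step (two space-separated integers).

Answer: 4 2

Derivation:
Step 1: p0:(5,4)->(4,4) | p1:(5,5)->(4,5) | p2:(4,0)->(3,0) | p3:(4,4)->(3,4) | p4:(1,1)->(0,1)
Step 2: p0:(4,4)->(3,4) | p1:(4,5)->(3,5) | p2:(3,0)->(2,0) | p3:(3,4)->(2,4) | p4:(0,1)->(0,2)->EXIT
Step 3: p0:(3,4)->(2,4) | p1:(3,5)->(2,5)->EXIT | p2:(2,0)->(1,0) | p3:(2,4)->(2,5)->EXIT | p4:escaped
Step 4: p0:(2,4)->(2,5)->EXIT | p1:escaped | p2:(1,0)->(0,0) | p3:escaped | p4:escaped
Step 5: p0:escaped | p1:escaped | p2:(0,0)->(0,1) | p3:escaped | p4:escaped
Step 6: p0:escaped | p1:escaped | p2:(0,1)->(0,2)->EXIT | p3:escaped | p4:escaped
Exit steps: [4, 3, 6, 3, 2]
First to escape: p4 at step 2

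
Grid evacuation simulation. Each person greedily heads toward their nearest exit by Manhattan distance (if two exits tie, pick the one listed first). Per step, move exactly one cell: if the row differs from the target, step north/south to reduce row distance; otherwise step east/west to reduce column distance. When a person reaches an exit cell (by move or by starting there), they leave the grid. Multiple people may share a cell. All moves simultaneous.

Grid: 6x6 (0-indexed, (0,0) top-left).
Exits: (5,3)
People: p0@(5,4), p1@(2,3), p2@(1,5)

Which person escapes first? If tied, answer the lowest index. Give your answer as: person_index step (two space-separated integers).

Answer: 0 1

Derivation:
Step 1: p0:(5,4)->(5,3)->EXIT | p1:(2,3)->(3,3) | p2:(1,5)->(2,5)
Step 2: p0:escaped | p1:(3,3)->(4,3) | p2:(2,5)->(3,5)
Step 3: p0:escaped | p1:(4,3)->(5,3)->EXIT | p2:(3,5)->(4,5)
Step 4: p0:escaped | p1:escaped | p2:(4,5)->(5,5)
Step 5: p0:escaped | p1:escaped | p2:(5,5)->(5,4)
Step 6: p0:escaped | p1:escaped | p2:(5,4)->(5,3)->EXIT
Exit steps: [1, 3, 6]
First to escape: p0 at step 1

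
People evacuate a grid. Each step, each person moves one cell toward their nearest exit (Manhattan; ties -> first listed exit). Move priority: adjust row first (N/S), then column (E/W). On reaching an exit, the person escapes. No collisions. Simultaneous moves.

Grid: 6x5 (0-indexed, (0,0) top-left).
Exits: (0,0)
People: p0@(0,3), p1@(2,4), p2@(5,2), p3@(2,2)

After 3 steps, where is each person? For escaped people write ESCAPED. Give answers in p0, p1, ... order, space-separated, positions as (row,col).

Step 1: p0:(0,3)->(0,2) | p1:(2,4)->(1,4) | p2:(5,2)->(4,2) | p3:(2,2)->(1,2)
Step 2: p0:(0,2)->(0,1) | p1:(1,4)->(0,4) | p2:(4,2)->(3,2) | p3:(1,2)->(0,2)
Step 3: p0:(0,1)->(0,0)->EXIT | p1:(0,4)->(0,3) | p2:(3,2)->(2,2) | p3:(0,2)->(0,1)

ESCAPED (0,3) (2,2) (0,1)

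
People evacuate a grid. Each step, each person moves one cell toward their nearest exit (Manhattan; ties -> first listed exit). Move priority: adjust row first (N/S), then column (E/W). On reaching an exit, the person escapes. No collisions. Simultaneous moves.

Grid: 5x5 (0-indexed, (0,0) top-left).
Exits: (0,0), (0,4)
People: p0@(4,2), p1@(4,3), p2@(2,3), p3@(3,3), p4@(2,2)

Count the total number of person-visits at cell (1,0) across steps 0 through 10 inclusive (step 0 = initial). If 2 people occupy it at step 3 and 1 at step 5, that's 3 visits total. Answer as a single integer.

Step 0: p0@(4,2) p1@(4,3) p2@(2,3) p3@(3,3) p4@(2,2) -> at (1,0): 0 [-], cum=0
Step 1: p0@(3,2) p1@(3,3) p2@(1,3) p3@(2,3) p4@(1,2) -> at (1,0): 0 [-], cum=0
Step 2: p0@(2,2) p1@(2,3) p2@(0,3) p3@(1,3) p4@(0,2) -> at (1,0): 0 [-], cum=0
Step 3: p0@(1,2) p1@(1,3) p2@ESC p3@(0,3) p4@(0,1) -> at (1,0): 0 [-], cum=0
Step 4: p0@(0,2) p1@(0,3) p2@ESC p3@ESC p4@ESC -> at (1,0): 0 [-], cum=0
Step 5: p0@(0,1) p1@ESC p2@ESC p3@ESC p4@ESC -> at (1,0): 0 [-], cum=0
Step 6: p0@ESC p1@ESC p2@ESC p3@ESC p4@ESC -> at (1,0): 0 [-], cum=0
Total visits = 0

Answer: 0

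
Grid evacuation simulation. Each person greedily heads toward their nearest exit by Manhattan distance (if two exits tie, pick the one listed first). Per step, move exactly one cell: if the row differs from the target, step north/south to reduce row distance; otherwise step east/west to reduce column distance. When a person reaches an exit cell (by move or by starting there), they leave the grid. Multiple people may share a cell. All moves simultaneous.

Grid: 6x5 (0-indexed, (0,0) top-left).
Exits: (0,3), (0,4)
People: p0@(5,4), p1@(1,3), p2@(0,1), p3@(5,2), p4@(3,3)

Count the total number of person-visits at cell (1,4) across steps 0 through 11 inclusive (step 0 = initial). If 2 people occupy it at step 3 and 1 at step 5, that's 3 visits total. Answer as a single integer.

Answer: 1

Derivation:
Step 0: p0@(5,4) p1@(1,3) p2@(0,1) p3@(5,2) p4@(3,3) -> at (1,4): 0 [-], cum=0
Step 1: p0@(4,4) p1@ESC p2@(0,2) p3@(4,2) p4@(2,3) -> at (1,4): 0 [-], cum=0
Step 2: p0@(3,4) p1@ESC p2@ESC p3@(3,2) p4@(1,3) -> at (1,4): 0 [-], cum=0
Step 3: p0@(2,4) p1@ESC p2@ESC p3@(2,2) p4@ESC -> at (1,4): 0 [-], cum=0
Step 4: p0@(1,4) p1@ESC p2@ESC p3@(1,2) p4@ESC -> at (1,4): 1 [p0], cum=1
Step 5: p0@ESC p1@ESC p2@ESC p3@(0,2) p4@ESC -> at (1,4): 0 [-], cum=1
Step 6: p0@ESC p1@ESC p2@ESC p3@ESC p4@ESC -> at (1,4): 0 [-], cum=1
Total visits = 1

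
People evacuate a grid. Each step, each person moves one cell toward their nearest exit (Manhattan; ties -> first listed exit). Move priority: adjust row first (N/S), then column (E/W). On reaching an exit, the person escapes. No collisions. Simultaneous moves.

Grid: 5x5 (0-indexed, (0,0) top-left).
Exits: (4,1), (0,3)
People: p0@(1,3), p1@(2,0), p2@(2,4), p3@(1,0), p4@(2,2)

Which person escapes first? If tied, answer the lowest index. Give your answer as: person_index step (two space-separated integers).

Answer: 0 1

Derivation:
Step 1: p0:(1,3)->(0,3)->EXIT | p1:(2,0)->(3,0) | p2:(2,4)->(1,4) | p3:(1,0)->(2,0) | p4:(2,2)->(3,2)
Step 2: p0:escaped | p1:(3,0)->(4,0) | p2:(1,4)->(0,4) | p3:(2,0)->(3,0) | p4:(3,2)->(4,2)
Step 3: p0:escaped | p1:(4,0)->(4,1)->EXIT | p2:(0,4)->(0,3)->EXIT | p3:(3,0)->(4,0) | p4:(4,2)->(4,1)->EXIT
Step 4: p0:escaped | p1:escaped | p2:escaped | p3:(4,0)->(4,1)->EXIT | p4:escaped
Exit steps: [1, 3, 3, 4, 3]
First to escape: p0 at step 1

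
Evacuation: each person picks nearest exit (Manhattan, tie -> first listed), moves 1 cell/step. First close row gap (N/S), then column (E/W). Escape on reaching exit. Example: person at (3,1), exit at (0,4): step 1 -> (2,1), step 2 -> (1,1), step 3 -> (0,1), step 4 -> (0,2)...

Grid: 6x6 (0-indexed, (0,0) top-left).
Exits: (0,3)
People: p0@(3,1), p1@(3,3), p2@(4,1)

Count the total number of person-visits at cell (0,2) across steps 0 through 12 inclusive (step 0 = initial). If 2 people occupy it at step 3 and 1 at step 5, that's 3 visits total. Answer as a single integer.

Answer: 2

Derivation:
Step 0: p0@(3,1) p1@(3,3) p2@(4,1) -> at (0,2): 0 [-], cum=0
Step 1: p0@(2,1) p1@(2,3) p2@(3,1) -> at (0,2): 0 [-], cum=0
Step 2: p0@(1,1) p1@(1,3) p2@(2,1) -> at (0,2): 0 [-], cum=0
Step 3: p0@(0,1) p1@ESC p2@(1,1) -> at (0,2): 0 [-], cum=0
Step 4: p0@(0,2) p1@ESC p2@(0,1) -> at (0,2): 1 [p0], cum=1
Step 5: p0@ESC p1@ESC p2@(0,2) -> at (0,2): 1 [p2], cum=2
Step 6: p0@ESC p1@ESC p2@ESC -> at (0,2): 0 [-], cum=2
Total visits = 2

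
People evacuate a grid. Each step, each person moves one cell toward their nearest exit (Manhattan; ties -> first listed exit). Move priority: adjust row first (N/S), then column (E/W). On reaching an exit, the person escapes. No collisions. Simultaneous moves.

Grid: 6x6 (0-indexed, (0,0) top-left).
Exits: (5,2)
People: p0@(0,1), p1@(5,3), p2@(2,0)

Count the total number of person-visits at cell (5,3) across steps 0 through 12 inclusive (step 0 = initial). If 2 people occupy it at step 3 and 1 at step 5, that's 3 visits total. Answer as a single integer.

Answer: 1

Derivation:
Step 0: p0@(0,1) p1@(5,3) p2@(2,0) -> at (5,3): 1 [p1], cum=1
Step 1: p0@(1,1) p1@ESC p2@(3,0) -> at (5,3): 0 [-], cum=1
Step 2: p0@(2,1) p1@ESC p2@(4,0) -> at (5,3): 0 [-], cum=1
Step 3: p0@(3,1) p1@ESC p2@(5,0) -> at (5,3): 0 [-], cum=1
Step 4: p0@(4,1) p1@ESC p2@(5,1) -> at (5,3): 0 [-], cum=1
Step 5: p0@(5,1) p1@ESC p2@ESC -> at (5,3): 0 [-], cum=1
Step 6: p0@ESC p1@ESC p2@ESC -> at (5,3): 0 [-], cum=1
Total visits = 1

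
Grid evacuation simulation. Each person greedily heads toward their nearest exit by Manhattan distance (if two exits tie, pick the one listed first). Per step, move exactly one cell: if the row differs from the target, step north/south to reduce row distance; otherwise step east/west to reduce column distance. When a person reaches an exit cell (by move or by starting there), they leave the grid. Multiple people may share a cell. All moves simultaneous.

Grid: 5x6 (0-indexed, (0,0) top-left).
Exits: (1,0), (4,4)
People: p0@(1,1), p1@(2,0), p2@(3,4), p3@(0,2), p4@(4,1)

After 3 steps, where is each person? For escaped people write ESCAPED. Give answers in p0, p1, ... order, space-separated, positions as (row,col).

Step 1: p0:(1,1)->(1,0)->EXIT | p1:(2,0)->(1,0)->EXIT | p2:(3,4)->(4,4)->EXIT | p3:(0,2)->(1,2) | p4:(4,1)->(4,2)
Step 2: p0:escaped | p1:escaped | p2:escaped | p3:(1,2)->(1,1) | p4:(4,2)->(4,3)
Step 3: p0:escaped | p1:escaped | p2:escaped | p3:(1,1)->(1,0)->EXIT | p4:(4,3)->(4,4)->EXIT

ESCAPED ESCAPED ESCAPED ESCAPED ESCAPED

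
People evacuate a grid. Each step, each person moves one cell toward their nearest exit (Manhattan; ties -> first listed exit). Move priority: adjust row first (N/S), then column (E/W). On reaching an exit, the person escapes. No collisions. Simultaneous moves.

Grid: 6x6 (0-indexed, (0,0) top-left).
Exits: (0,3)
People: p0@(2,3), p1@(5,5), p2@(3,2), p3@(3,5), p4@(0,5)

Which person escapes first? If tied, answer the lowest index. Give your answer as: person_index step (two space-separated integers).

Answer: 0 2

Derivation:
Step 1: p0:(2,3)->(1,3) | p1:(5,5)->(4,5) | p2:(3,2)->(2,2) | p3:(3,5)->(2,5) | p4:(0,5)->(0,4)
Step 2: p0:(1,3)->(0,3)->EXIT | p1:(4,5)->(3,5) | p2:(2,2)->(1,2) | p3:(2,5)->(1,5) | p4:(0,4)->(0,3)->EXIT
Step 3: p0:escaped | p1:(3,5)->(2,5) | p2:(1,2)->(0,2) | p3:(1,5)->(0,5) | p4:escaped
Step 4: p0:escaped | p1:(2,5)->(1,5) | p2:(0,2)->(0,3)->EXIT | p3:(0,5)->(0,4) | p4:escaped
Step 5: p0:escaped | p1:(1,5)->(0,5) | p2:escaped | p3:(0,4)->(0,3)->EXIT | p4:escaped
Step 6: p0:escaped | p1:(0,5)->(0,4) | p2:escaped | p3:escaped | p4:escaped
Step 7: p0:escaped | p1:(0,4)->(0,3)->EXIT | p2:escaped | p3:escaped | p4:escaped
Exit steps: [2, 7, 4, 5, 2]
First to escape: p0 at step 2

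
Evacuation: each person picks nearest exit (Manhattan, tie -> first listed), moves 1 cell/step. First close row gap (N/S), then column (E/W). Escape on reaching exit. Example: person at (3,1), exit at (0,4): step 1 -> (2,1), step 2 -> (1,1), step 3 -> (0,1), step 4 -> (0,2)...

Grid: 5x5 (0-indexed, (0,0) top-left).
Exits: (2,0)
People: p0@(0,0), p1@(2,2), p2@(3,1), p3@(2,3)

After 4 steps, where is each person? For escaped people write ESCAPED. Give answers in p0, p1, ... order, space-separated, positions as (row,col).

Step 1: p0:(0,0)->(1,0) | p1:(2,2)->(2,1) | p2:(3,1)->(2,1) | p3:(2,3)->(2,2)
Step 2: p0:(1,0)->(2,0)->EXIT | p1:(2,1)->(2,0)->EXIT | p2:(2,1)->(2,0)->EXIT | p3:(2,2)->(2,1)
Step 3: p0:escaped | p1:escaped | p2:escaped | p3:(2,1)->(2,0)->EXIT

ESCAPED ESCAPED ESCAPED ESCAPED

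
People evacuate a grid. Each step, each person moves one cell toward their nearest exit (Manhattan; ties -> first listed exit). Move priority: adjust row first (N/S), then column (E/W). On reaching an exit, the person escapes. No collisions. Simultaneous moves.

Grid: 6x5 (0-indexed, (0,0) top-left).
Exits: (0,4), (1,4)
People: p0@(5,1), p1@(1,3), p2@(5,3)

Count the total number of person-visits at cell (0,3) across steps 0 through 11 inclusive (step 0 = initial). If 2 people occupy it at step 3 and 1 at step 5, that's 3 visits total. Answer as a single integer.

Step 0: p0@(5,1) p1@(1,3) p2@(5,3) -> at (0,3): 0 [-], cum=0
Step 1: p0@(4,1) p1@ESC p2@(4,3) -> at (0,3): 0 [-], cum=0
Step 2: p0@(3,1) p1@ESC p2@(3,3) -> at (0,3): 0 [-], cum=0
Step 3: p0@(2,1) p1@ESC p2@(2,3) -> at (0,3): 0 [-], cum=0
Step 4: p0@(1,1) p1@ESC p2@(1,3) -> at (0,3): 0 [-], cum=0
Step 5: p0@(1,2) p1@ESC p2@ESC -> at (0,3): 0 [-], cum=0
Step 6: p0@(1,3) p1@ESC p2@ESC -> at (0,3): 0 [-], cum=0
Step 7: p0@ESC p1@ESC p2@ESC -> at (0,3): 0 [-], cum=0
Total visits = 0

Answer: 0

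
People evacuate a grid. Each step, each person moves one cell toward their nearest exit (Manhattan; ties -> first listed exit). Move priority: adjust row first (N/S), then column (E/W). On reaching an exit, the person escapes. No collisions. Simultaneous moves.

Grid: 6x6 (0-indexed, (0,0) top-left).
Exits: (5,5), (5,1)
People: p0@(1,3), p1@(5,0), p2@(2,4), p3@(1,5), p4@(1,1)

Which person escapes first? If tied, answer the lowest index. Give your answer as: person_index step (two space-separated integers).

Answer: 1 1

Derivation:
Step 1: p0:(1,3)->(2,3) | p1:(5,0)->(5,1)->EXIT | p2:(2,4)->(3,4) | p3:(1,5)->(2,5) | p4:(1,1)->(2,1)
Step 2: p0:(2,3)->(3,3) | p1:escaped | p2:(3,4)->(4,4) | p3:(2,5)->(3,5) | p4:(2,1)->(3,1)
Step 3: p0:(3,3)->(4,3) | p1:escaped | p2:(4,4)->(5,4) | p3:(3,5)->(4,5) | p4:(3,1)->(4,1)
Step 4: p0:(4,3)->(5,3) | p1:escaped | p2:(5,4)->(5,5)->EXIT | p3:(4,5)->(5,5)->EXIT | p4:(4,1)->(5,1)->EXIT
Step 5: p0:(5,3)->(5,4) | p1:escaped | p2:escaped | p3:escaped | p4:escaped
Step 6: p0:(5,4)->(5,5)->EXIT | p1:escaped | p2:escaped | p3:escaped | p4:escaped
Exit steps: [6, 1, 4, 4, 4]
First to escape: p1 at step 1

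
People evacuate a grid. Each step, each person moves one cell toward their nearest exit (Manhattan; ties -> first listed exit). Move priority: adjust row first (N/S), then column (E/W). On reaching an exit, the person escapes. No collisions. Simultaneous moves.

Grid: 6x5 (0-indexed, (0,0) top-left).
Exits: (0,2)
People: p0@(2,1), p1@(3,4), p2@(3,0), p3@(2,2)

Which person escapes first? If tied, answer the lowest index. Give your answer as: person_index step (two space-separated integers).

Answer: 3 2

Derivation:
Step 1: p0:(2,1)->(1,1) | p1:(3,4)->(2,4) | p2:(3,0)->(2,0) | p3:(2,2)->(1,2)
Step 2: p0:(1,1)->(0,1) | p1:(2,4)->(1,4) | p2:(2,0)->(1,0) | p3:(1,2)->(0,2)->EXIT
Step 3: p0:(0,1)->(0,2)->EXIT | p1:(1,4)->(0,4) | p2:(1,0)->(0,0) | p3:escaped
Step 4: p0:escaped | p1:(0,4)->(0,3) | p2:(0,0)->(0,1) | p3:escaped
Step 5: p0:escaped | p1:(0,3)->(0,2)->EXIT | p2:(0,1)->(0,2)->EXIT | p3:escaped
Exit steps: [3, 5, 5, 2]
First to escape: p3 at step 2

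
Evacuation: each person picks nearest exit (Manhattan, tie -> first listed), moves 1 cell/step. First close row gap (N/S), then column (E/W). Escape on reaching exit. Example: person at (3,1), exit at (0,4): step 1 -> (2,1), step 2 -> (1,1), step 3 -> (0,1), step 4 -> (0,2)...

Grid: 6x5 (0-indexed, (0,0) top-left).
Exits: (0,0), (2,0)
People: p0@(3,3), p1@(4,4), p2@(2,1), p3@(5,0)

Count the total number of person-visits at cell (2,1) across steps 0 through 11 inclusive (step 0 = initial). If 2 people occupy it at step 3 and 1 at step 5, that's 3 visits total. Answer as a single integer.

Answer: 3

Derivation:
Step 0: p0@(3,3) p1@(4,4) p2@(2,1) p3@(5,0) -> at (2,1): 1 [p2], cum=1
Step 1: p0@(2,3) p1@(3,4) p2@ESC p3@(4,0) -> at (2,1): 0 [-], cum=1
Step 2: p0@(2,2) p1@(2,4) p2@ESC p3@(3,0) -> at (2,1): 0 [-], cum=1
Step 3: p0@(2,1) p1@(2,3) p2@ESC p3@ESC -> at (2,1): 1 [p0], cum=2
Step 4: p0@ESC p1@(2,2) p2@ESC p3@ESC -> at (2,1): 0 [-], cum=2
Step 5: p0@ESC p1@(2,1) p2@ESC p3@ESC -> at (2,1): 1 [p1], cum=3
Step 6: p0@ESC p1@ESC p2@ESC p3@ESC -> at (2,1): 0 [-], cum=3
Total visits = 3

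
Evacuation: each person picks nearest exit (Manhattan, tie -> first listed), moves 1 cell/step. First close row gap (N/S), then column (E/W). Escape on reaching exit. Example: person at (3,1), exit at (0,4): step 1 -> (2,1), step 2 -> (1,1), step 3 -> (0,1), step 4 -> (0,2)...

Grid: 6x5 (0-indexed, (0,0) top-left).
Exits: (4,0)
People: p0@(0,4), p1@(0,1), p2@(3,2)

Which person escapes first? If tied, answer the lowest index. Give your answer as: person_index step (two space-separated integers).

Step 1: p0:(0,4)->(1,4) | p1:(0,1)->(1,1) | p2:(3,2)->(4,2)
Step 2: p0:(1,4)->(2,4) | p1:(1,1)->(2,1) | p2:(4,2)->(4,1)
Step 3: p0:(2,4)->(3,4) | p1:(2,1)->(3,1) | p2:(4,1)->(4,0)->EXIT
Step 4: p0:(3,4)->(4,4) | p1:(3,1)->(4,1) | p2:escaped
Step 5: p0:(4,4)->(4,3) | p1:(4,1)->(4,0)->EXIT | p2:escaped
Step 6: p0:(4,3)->(4,2) | p1:escaped | p2:escaped
Step 7: p0:(4,2)->(4,1) | p1:escaped | p2:escaped
Step 8: p0:(4,1)->(4,0)->EXIT | p1:escaped | p2:escaped
Exit steps: [8, 5, 3]
First to escape: p2 at step 3

Answer: 2 3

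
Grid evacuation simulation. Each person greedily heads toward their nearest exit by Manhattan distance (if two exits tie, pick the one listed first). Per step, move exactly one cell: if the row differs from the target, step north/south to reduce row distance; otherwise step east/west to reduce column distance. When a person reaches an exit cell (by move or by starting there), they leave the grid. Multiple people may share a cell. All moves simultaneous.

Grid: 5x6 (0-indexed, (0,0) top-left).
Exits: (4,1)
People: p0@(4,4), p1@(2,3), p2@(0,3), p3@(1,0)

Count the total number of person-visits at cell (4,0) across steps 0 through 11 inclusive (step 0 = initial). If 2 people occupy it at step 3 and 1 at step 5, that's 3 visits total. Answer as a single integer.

Step 0: p0@(4,4) p1@(2,3) p2@(0,3) p3@(1,0) -> at (4,0): 0 [-], cum=0
Step 1: p0@(4,3) p1@(3,3) p2@(1,3) p3@(2,0) -> at (4,0): 0 [-], cum=0
Step 2: p0@(4,2) p1@(4,3) p2@(2,3) p3@(3,0) -> at (4,0): 0 [-], cum=0
Step 3: p0@ESC p1@(4,2) p2@(3,3) p3@(4,0) -> at (4,0): 1 [p3], cum=1
Step 4: p0@ESC p1@ESC p2@(4,3) p3@ESC -> at (4,0): 0 [-], cum=1
Step 5: p0@ESC p1@ESC p2@(4,2) p3@ESC -> at (4,0): 0 [-], cum=1
Step 6: p0@ESC p1@ESC p2@ESC p3@ESC -> at (4,0): 0 [-], cum=1
Total visits = 1

Answer: 1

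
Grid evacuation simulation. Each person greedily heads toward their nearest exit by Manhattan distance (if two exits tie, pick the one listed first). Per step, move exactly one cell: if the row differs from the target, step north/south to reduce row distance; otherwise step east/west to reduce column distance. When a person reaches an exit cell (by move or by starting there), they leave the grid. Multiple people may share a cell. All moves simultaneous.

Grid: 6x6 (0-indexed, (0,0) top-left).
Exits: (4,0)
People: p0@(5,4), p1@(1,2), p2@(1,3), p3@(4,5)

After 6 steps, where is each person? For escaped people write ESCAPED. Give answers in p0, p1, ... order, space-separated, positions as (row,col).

Step 1: p0:(5,4)->(4,4) | p1:(1,2)->(2,2) | p2:(1,3)->(2,3) | p3:(4,5)->(4,4)
Step 2: p0:(4,4)->(4,3) | p1:(2,2)->(3,2) | p2:(2,3)->(3,3) | p3:(4,4)->(4,3)
Step 3: p0:(4,3)->(4,2) | p1:(3,2)->(4,2) | p2:(3,3)->(4,3) | p3:(4,3)->(4,2)
Step 4: p0:(4,2)->(4,1) | p1:(4,2)->(4,1) | p2:(4,3)->(4,2) | p3:(4,2)->(4,1)
Step 5: p0:(4,1)->(4,0)->EXIT | p1:(4,1)->(4,0)->EXIT | p2:(4,2)->(4,1) | p3:(4,1)->(4,0)->EXIT
Step 6: p0:escaped | p1:escaped | p2:(4,1)->(4,0)->EXIT | p3:escaped

ESCAPED ESCAPED ESCAPED ESCAPED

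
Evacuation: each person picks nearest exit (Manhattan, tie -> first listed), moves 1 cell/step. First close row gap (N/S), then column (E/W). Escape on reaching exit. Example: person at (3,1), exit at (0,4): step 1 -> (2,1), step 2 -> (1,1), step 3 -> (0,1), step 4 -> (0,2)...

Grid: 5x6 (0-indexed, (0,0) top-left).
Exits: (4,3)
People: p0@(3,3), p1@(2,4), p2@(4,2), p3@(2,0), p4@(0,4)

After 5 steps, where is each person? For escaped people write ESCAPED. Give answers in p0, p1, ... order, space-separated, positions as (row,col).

Step 1: p0:(3,3)->(4,3)->EXIT | p1:(2,4)->(3,4) | p2:(4,2)->(4,3)->EXIT | p3:(2,0)->(3,0) | p4:(0,4)->(1,4)
Step 2: p0:escaped | p1:(3,4)->(4,4) | p2:escaped | p3:(3,0)->(4,0) | p4:(1,4)->(2,4)
Step 3: p0:escaped | p1:(4,4)->(4,3)->EXIT | p2:escaped | p3:(4,0)->(4,1) | p4:(2,4)->(3,4)
Step 4: p0:escaped | p1:escaped | p2:escaped | p3:(4,1)->(4,2) | p4:(3,4)->(4,4)
Step 5: p0:escaped | p1:escaped | p2:escaped | p3:(4,2)->(4,3)->EXIT | p4:(4,4)->(4,3)->EXIT

ESCAPED ESCAPED ESCAPED ESCAPED ESCAPED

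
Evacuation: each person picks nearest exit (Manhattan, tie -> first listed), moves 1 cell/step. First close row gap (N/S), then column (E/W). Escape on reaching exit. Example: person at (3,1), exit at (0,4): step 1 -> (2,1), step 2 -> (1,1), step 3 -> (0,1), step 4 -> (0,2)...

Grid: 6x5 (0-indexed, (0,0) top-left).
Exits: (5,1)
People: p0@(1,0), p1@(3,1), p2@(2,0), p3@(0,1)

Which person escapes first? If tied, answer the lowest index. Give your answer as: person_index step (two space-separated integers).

Step 1: p0:(1,0)->(2,0) | p1:(3,1)->(4,1) | p2:(2,0)->(3,0) | p3:(0,1)->(1,1)
Step 2: p0:(2,0)->(3,0) | p1:(4,1)->(5,1)->EXIT | p2:(3,0)->(4,0) | p3:(1,1)->(2,1)
Step 3: p0:(3,0)->(4,0) | p1:escaped | p2:(4,0)->(5,0) | p3:(2,1)->(3,1)
Step 4: p0:(4,0)->(5,0) | p1:escaped | p2:(5,0)->(5,1)->EXIT | p3:(3,1)->(4,1)
Step 5: p0:(5,0)->(5,1)->EXIT | p1:escaped | p2:escaped | p3:(4,1)->(5,1)->EXIT
Exit steps: [5, 2, 4, 5]
First to escape: p1 at step 2

Answer: 1 2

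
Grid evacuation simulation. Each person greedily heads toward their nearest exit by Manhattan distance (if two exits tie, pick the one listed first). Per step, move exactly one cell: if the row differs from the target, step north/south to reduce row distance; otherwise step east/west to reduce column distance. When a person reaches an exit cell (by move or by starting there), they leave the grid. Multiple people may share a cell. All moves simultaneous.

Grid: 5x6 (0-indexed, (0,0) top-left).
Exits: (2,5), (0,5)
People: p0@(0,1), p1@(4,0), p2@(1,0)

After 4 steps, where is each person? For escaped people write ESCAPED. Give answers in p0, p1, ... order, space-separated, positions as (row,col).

Step 1: p0:(0,1)->(0,2) | p1:(4,0)->(3,0) | p2:(1,0)->(2,0)
Step 2: p0:(0,2)->(0,3) | p1:(3,0)->(2,0) | p2:(2,0)->(2,1)
Step 3: p0:(0,3)->(0,4) | p1:(2,0)->(2,1) | p2:(2,1)->(2,2)
Step 4: p0:(0,4)->(0,5)->EXIT | p1:(2,1)->(2,2) | p2:(2,2)->(2,3)

ESCAPED (2,2) (2,3)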